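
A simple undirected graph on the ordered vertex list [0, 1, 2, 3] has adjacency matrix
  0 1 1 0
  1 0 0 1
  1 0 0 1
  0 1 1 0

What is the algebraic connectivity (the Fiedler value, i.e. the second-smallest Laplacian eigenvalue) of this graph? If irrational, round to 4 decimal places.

Reading degrees in the order [0, 1, 2, 3] gives [2, 2, 2, 2]; set D = diag(2, 2, 2, 2) and form L = D - A. The smallest Laplacian eigenvalue is always 0. The next one, lambda_2 = 2, measures how hard the graph is to disconnect: larger values mean better connectivity. The eigenvalues sum to 8, which equals trace(L) = 2|E|.

2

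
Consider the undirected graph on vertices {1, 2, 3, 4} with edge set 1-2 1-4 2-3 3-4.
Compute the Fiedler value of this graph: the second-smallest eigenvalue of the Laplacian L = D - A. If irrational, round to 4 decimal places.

2

Reading degrees in the order [1, 2, 3, 4] gives [2, 2, 2, 2]; set D = diag(2, 2, 2, 2) and form L = D - A. Computing the eigenvalues of L and sorting gives [0, 2, 2, 4]. The Fiedler value lambda_2 = 2 is strictly positive, so the graph is connected. There is one zero in the spectrum, matching the 1 component.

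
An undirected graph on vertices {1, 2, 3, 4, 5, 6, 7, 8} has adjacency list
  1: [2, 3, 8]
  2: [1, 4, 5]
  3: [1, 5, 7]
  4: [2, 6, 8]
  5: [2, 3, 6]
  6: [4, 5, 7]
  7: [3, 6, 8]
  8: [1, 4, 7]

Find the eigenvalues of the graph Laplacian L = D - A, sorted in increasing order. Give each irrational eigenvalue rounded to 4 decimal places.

[0, 2, 2, 2, 4, 4, 4, 6]

Each diagonal entry of L is the vertex degree and each off-diagonal entry is -1 where an edge is present, 0 otherwise; in the order [1, 2, 3, 4, 5, 6, 7, 8] the diagonal is [3, 3, 3, 3, 3, 3, 3, 3]. The multiplicity of 0 as a Laplacian eigenvalue equals the number of connected components. There is one zero in the spectrum, matching the 1 component.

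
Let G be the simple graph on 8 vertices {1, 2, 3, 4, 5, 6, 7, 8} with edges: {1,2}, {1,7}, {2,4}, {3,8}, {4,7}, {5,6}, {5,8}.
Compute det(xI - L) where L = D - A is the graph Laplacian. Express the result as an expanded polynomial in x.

Reading degrees in the order [1, 2, 3, 4, 5, 6, 7, 8] gives [2, 2, 1, 2, 2, 1, 2, 2]; set D = diag(2, 2, 1, 2, 2, 1, 2, 2) and form L = D - A. Computing det(xI - L) by cofactor expansion (or equivalently via sum-over-permutations) gives x^8 - 14x^7 + 78x^6 - 220x^5 + 328x^4 - 240x^3 + 64x^2. The coefficient of x^7 equals -trace(L) = -14, matching the sum of degrees. The eigenvalues sum to 14, which equals trace(L) = 2|E|.

x^8 - 14x^7 + 78x^6 - 220x^5 + 328x^4 - 240x^3 + 64x^2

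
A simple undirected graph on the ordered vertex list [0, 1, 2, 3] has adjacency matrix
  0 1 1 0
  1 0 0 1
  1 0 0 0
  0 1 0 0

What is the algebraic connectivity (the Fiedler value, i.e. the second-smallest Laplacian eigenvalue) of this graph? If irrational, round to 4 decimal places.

0.5858

With the vertex order [0, 1, 2, 3], the degrees are [2, 2, 1, 1], giving D = diag(2, 2, 1, 1) and L = D - A. The smallest Laplacian eigenvalue is always 0. The next one, lambda_2 = 0.5858, measures how hard the graph is to disconnect: larger values mean better connectivity. By the matrix-tree theorem the graph has (1/4) * product of the nonzero eigenvalues = 1 spanning tree.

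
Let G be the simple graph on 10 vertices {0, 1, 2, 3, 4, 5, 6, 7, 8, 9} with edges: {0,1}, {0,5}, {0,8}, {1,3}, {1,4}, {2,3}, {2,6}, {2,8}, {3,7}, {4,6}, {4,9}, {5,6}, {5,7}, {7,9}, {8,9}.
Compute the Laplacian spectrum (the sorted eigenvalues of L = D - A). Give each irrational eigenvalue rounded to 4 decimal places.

Each diagonal entry of L is the vertex degree and each off-diagonal entry is -1 where an edge is present, 0 otherwise; in the order [0, 1, 2, 3, 4, 5, 6, 7, 8, 9] the diagonal is [3, 3, 3, 3, 3, 3, 3, 3, 3, 3]. Since every row of L sums to 0, the all-ones vector is in the kernel and 0 is an eigenvalue. The single zero eigenvalue shows the graph is connected.

[0, 2, 2, 2, 2, 2, 5, 5, 5, 5]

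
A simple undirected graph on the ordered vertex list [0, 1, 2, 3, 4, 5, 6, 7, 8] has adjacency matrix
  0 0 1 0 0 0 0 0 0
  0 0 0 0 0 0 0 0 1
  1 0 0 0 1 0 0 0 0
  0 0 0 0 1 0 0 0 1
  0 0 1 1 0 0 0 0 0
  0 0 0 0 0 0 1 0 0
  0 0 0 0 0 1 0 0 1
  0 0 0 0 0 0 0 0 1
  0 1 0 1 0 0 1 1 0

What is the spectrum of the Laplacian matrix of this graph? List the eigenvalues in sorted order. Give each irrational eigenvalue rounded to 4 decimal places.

Each diagonal entry of L is the vertex degree and each off-diagonal entry is -1 where an edge is present, 0 otherwise; in the order [0, 1, 2, 3, 4, 5, 6, 7, 8] the diagonal is [1, 1, 2, 2, 2, 1, 2, 1, 4]. The multiplicity of 0 as a Laplacian eigenvalue equals the number of connected components. There is one zero in the spectrum, matching the 1 component.

[0, 0.1774, 0.5242, 1, 1, 2.1609, 2.4961, 3.4670, 5.1743]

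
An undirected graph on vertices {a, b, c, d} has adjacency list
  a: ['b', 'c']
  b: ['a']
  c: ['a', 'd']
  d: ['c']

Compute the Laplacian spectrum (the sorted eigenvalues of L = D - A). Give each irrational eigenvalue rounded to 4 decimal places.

Reading degrees in the order [a, b, c, d] gives [2, 1, 2, 1]; set D = diag(2, 1, 2, 1) and form L = D - A. L is symmetric positive semidefinite, so every eigenvalue is real and nonnegative. The single zero eigenvalue shows the graph is connected. There is one zero in the spectrum, matching the 1 component. The largest eigenvalue, 3.4142, is at most the vertex count 4.

[0, 0.5858, 2, 3.4142]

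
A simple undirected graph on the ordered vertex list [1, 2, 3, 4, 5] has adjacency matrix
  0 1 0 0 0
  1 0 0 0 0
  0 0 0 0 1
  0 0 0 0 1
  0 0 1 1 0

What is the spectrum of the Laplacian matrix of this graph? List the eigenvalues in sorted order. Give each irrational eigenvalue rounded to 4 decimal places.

[0, 0, 1, 2, 3]

Reading degrees in the order [1, 2, 3, 4, 5] gives [1, 1, 1, 1, 2]; set D = diag(1, 1, 1, 1, 2) and form L = D - A. The multiplicity of 0 as a Laplacian eigenvalue equals the number of connected components. The 2 zero eigenvalues correspond to the 2 connected components. There are 2 zeros in the spectrum, matching the 2 components. The largest eigenvalue, 3, is at most the vertex count 5.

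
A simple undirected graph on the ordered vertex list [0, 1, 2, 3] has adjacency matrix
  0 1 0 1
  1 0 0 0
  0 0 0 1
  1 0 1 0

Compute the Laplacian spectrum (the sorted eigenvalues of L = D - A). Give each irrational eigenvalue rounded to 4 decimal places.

[0, 0.5858, 2, 3.4142]

Reading degrees in the order [0, 1, 2, 3] gives [2, 1, 1, 2]; set D = diag(2, 1, 1, 2) and form L = D - A. Diagonalising L (or applying a numerical eigensolver to the 4x4 matrix) gives the spectrum above. The single zero eigenvalue shows the graph is connected. The eigenvalues sum to 6, which equals trace(L) = 2|E|.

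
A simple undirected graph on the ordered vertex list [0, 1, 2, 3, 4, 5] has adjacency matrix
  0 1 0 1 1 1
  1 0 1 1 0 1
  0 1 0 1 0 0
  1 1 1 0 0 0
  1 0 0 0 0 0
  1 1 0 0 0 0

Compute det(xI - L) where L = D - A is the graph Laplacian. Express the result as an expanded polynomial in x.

x^6 - 16x^5 + 95x^4 - 256x^3 + 305x^2 - 126x

With the vertex order [0, 1, 2, 3, 4, 5], the degrees are [4, 4, 2, 3, 1, 2], giving D = diag(4, 4, 2, 3, 1, 2) and L = D - A. Computing det(xI - L) by cofactor expansion (or equivalently via sum-over-permutations) gives x^6 - 16x^5 + 95x^4 - 256x^3 + 305x^2 - 126x. The coefficient of x^5 equals -trace(L) = -16, matching the sum of degrees. The largest eigenvalue, 5.3028, is at most the vertex count 6. By the matrix-tree theorem the graph has (1/6) * product of the nonzero eigenvalues = 21 spanning trees.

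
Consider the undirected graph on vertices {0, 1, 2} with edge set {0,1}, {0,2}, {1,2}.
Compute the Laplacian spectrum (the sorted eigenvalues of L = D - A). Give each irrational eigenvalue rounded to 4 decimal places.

With the vertex order [0, 1, 2], the degrees are [2, 2, 2], giving D = diag(2, 2, 2) and L = D - A. The multiplicity of 0 as a Laplacian eigenvalue equals the number of connected components.

[0, 3, 3]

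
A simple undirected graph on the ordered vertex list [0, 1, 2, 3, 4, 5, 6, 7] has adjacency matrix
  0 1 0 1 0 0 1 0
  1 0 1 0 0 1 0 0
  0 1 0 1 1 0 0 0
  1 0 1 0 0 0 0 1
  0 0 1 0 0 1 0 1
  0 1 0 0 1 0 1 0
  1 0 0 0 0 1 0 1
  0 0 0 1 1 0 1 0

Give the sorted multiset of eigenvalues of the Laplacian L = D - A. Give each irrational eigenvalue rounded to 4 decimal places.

Reading degrees in the order [0, 1, 2, 3, 4, 5, 6, 7] gives [3, 3, 3, 3, 3, 3, 3, 3]; set D = diag(3, 3, 3, 3, 3, 3, 3, 3) and form L = D - A. Since every row of L sums to 0, the all-ones vector is in the kernel and 0 is an eigenvalue. There is one zero in the spectrum, matching the 1 component. By the matrix-tree theorem the graph has (1/8) * product of the nonzero eigenvalues = 384 spanning trees.

[0, 2, 2, 2, 4, 4, 4, 6]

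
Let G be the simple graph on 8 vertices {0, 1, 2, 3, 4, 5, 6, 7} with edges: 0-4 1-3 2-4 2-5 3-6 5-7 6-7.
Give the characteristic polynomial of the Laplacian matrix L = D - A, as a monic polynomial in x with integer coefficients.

x^8 - 14x^7 + 78x^6 - 220x^5 + 330x^4 - 252x^3 + 84x^2 - 8x

Reading degrees in the order [0, 1, 2, 3, 4, 5, 6, 7] gives [1, 1, 2, 2, 2, 2, 2, 2]; set D = diag(1, 1, 2, 2, 2, 2, 2, 2) and form L = D - A. Computing det(xI - L) by cofactor expansion (or equivalently via sum-over-permutations) gives x^8 - 14x^7 + 78x^6 - 220x^5 + 330x^4 - 252x^3 + 84x^2 - 8x. The coefficient of x^7 equals -trace(L) = -14, matching the sum of degrees. By the matrix-tree theorem the graph has (1/8) * product of the nonzero eigenvalues = 1 spanning tree.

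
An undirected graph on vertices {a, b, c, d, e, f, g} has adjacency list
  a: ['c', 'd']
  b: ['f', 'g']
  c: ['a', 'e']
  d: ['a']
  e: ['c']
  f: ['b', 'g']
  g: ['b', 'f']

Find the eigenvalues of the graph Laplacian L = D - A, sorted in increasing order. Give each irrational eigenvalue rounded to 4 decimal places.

Each diagonal entry of L is the vertex degree and each off-diagonal entry is -1 where an edge is present, 0 otherwise; in the order [a, b, c, d, e, f, g] the diagonal is [2, 2, 2, 1, 1, 2, 2]. The multiplicity of 0 as a Laplacian eigenvalue equals the number of connected components. The 2 zero eigenvalues correspond to the 2 connected components. The eigenvalues sum to 12, which equals trace(L) = 2|E|.

[0, 0, 0.5858, 2, 3, 3, 3.4142]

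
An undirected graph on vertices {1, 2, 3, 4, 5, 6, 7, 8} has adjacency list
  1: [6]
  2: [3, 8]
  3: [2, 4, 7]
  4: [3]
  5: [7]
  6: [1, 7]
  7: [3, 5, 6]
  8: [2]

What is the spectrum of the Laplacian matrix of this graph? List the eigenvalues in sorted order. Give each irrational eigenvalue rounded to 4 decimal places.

[0, 0.2509, 0.5858, 0.7287, 2, 2.3349, 3.4142, 4.6855]

With the vertex order [1, 2, 3, 4, 5, 6, 7, 8], the degrees are [1, 2, 3, 1, 1, 2, 3, 1], giving D = diag(1, 2, 3, 1, 1, 2, 3, 1) and L = D - A. The multiplicity of 0 as a Laplacian eigenvalue equals the number of connected components.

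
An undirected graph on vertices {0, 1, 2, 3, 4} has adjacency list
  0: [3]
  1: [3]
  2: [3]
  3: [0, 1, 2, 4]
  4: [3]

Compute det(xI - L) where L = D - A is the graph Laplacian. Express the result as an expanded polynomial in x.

x^5 - 8x^4 + 18x^3 - 16x^2 + 5x

With the vertex order [0, 1, 2, 3, 4], the degrees are [1, 1, 1, 4, 1], giving D = diag(1, 1, 1, 4, 1) and L = D - A. L has integer entries, so p(x) = det(xI - L) has integer coefficients. Expanding the determinant yields x^5 - 8x^4 + 18x^3 - 16x^2 + 5x. The coefficient of x^4 equals -trace(L) = -8, matching the sum of degrees. The largest eigenvalue, 5, is at most the vertex count 5.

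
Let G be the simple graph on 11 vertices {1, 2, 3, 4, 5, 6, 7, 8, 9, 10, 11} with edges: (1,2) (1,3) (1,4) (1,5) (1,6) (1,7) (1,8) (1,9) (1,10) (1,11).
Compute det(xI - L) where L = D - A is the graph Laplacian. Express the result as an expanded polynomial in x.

With the vertex order [1, 2, 3, 4, 5, 6, 7, 8, 9, 10, 11], the degrees are [10, 1, 1, 1, 1, 1, 1, 1, 1, 1, 1], giving D = diag(10, 1, 1, 1, 1, 1, 1, 1, 1, 1, 1) and L = D - A. The eigenvalues of L are [0, 1, 1, 1, 1, 1, 1, 1, 1, 1, 11]; the characteristic polynomial is the product of (x - lambda_i), which multiplies out to x^11 - 20x^10 + 135x^9 - 480x^8 + 1050x^7 - 1512x^6 + 1470x^5 - 960x^4 + 405x^3 - 100x^2 + 11x. The coefficient of x^10 equals -trace(L) = -20, matching the sum of degrees. There is one zero in the spectrum, matching the 1 component.

x^11 - 20x^10 + 135x^9 - 480x^8 + 1050x^7 - 1512x^6 + 1470x^5 - 960x^4 + 405x^3 - 100x^2 + 11x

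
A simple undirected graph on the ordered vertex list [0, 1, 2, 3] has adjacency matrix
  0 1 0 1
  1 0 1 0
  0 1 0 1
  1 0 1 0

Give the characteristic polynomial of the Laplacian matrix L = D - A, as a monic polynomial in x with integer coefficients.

x^4 - 8x^3 + 20x^2 - 16x

Reading degrees in the order [0, 1, 2, 3] gives [2, 2, 2, 2]; set D = diag(2, 2, 2, 2) and form L = D - A. The eigenvalues of L are [0, 2, 2, 4]; the characteristic polynomial is the product of (x - lambda_i), which multiplies out to x^4 - 8x^3 + 20x^2 - 16x. The constant term is 0 because L is singular (the all-ones vector lies in its kernel). There is one zero in the spectrum, matching the 1 component.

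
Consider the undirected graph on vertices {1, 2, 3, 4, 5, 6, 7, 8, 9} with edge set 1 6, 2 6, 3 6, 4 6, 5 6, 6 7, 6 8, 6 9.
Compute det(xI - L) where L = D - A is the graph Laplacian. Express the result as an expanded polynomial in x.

x^9 - 16x^8 + 84x^7 - 224x^6 + 350x^5 - 336x^4 + 196x^3 - 64x^2 + 9x

Each diagonal entry of L is the vertex degree and each off-diagonal entry is -1 where an edge is present, 0 otherwise; in the order [1, 2, 3, 4, 5, 6, 7, 8, 9] the diagonal is [1, 1, 1, 1, 1, 8, 1, 1, 1]. The eigenvalues of L are [0, 1, 1, 1, 1, 1, 1, 1, 9]; the characteristic polynomial is the product of (x - lambda_i), which multiplies out to x^9 - 16x^8 + 84x^7 - 224x^6 + 350x^5 - 336x^4 + 196x^3 - 64x^2 + 9x. The constant term is 0 because L is singular (the all-ones vector lies in its kernel). The largest eigenvalue, 9, is at most the vertex count 9. The eigenvalues sum to 16, which equals trace(L) = 2|E|.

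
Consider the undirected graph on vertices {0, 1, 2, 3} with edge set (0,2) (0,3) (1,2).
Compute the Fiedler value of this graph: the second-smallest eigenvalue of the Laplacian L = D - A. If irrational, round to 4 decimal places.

Each diagonal entry of L is the vertex degree and each off-diagonal entry is -1 where an edge is present, 0 otherwise; in the order [0, 1, 2, 3] the diagonal is [2, 1, 2, 1]. Computing the eigenvalues of L and sorting gives [0, 0.5858, 2, 3.4142]. The Fiedler value lambda_2 = 0.5858 is strictly positive, so the graph is connected. The eigenvalues sum to 6, which equals trace(L) = 2|E|.

0.5858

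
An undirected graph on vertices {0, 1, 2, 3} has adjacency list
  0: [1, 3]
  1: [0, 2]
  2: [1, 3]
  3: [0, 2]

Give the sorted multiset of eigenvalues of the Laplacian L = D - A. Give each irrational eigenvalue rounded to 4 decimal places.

[0, 2, 2, 4]

Reading degrees in the order [0, 1, 2, 3] gives [2, 2, 2, 2]; set D = diag(2, 2, 2, 2) and form L = D - A. The multiplicity of 0 as a Laplacian eigenvalue equals the number of connected components. The single zero eigenvalue shows the graph is connected. The largest eigenvalue, 4, is at most the vertex count 4. The eigenvalues sum to 8, which equals trace(L) = 2|E|.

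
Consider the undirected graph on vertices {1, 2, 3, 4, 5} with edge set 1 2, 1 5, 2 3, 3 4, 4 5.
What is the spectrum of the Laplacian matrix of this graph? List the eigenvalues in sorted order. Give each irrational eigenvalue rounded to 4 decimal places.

[0, 1.3820, 1.3820, 3.6180, 3.6180]

Reading degrees in the order [1, 2, 3, 4, 5] gives [2, 2, 2, 2, 2]; set D = diag(2, 2, 2, 2, 2) and form L = D - A. Since every row of L sums to 0, the all-ones vector is in the kernel and 0 is an eigenvalue. There is one zero in the spectrum, matching the 1 component.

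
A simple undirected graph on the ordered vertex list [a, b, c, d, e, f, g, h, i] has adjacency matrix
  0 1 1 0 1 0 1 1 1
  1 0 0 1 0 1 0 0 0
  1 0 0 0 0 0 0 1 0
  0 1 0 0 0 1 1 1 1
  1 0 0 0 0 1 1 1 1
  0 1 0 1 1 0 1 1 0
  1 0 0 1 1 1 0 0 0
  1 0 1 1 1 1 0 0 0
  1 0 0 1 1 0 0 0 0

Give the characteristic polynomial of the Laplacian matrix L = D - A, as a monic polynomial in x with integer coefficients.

x^9 - 38x^8 + 616x^7 - 5554x^6 + 30402x^5 - 103220x^4 + 211704x^3 - 239072x^2 + 113382x

With the vertex order [a, b, c, d, e, f, g, h, i], the degrees are [6, 3, 2, 5, 5, 5, 4, 5, 3], giving D = diag(6, 3, 2, 5, 5, 5, 4, 5, 3) and L = D - A. Computing det(xI - L) by cofactor expansion (or equivalently via sum-over-permutations) gives x^9 - 38x^8 + 616x^7 - 5554x^6 + 30402x^5 - 103220x^4 + 211704x^3 - 239072x^2 + 113382x. Since p(0) = det(-L) = 0, x divides p(x). The largest eigenvalue, 7.8606, is at most the vertex count 9.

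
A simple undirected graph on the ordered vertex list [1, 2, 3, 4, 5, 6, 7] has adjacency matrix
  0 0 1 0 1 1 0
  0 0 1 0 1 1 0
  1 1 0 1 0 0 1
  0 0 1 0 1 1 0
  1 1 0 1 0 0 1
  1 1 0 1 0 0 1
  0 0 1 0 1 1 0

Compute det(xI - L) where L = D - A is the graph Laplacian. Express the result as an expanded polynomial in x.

x^7 - 24x^6 + 234x^5 - 1192x^4 + 3357x^3 - 4968x^2 + 3024x

Reading degrees in the order [1, 2, 3, 4, 5, 6, 7] gives [3, 3, 4, 3, 4, 4, 3]; set D = diag(3, 3, 4, 3, 4, 4, 3) and form L = D - A. L has integer entries, so p(x) = det(xI - L) has integer coefficients. Expanding the determinant yields x^7 - 24x^6 + 234x^5 - 1192x^4 + 3357x^3 - 4968x^2 + 3024x. The constant term is 0 because L is singular (the all-ones vector lies in its kernel). By the matrix-tree theorem the graph has (1/7) * product of the nonzero eigenvalues = 432 spanning trees. There is one zero in the spectrum, matching the 1 component.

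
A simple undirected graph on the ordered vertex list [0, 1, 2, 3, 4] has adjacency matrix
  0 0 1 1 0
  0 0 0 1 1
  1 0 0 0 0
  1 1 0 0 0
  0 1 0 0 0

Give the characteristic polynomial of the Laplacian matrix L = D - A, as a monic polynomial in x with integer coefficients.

Each diagonal entry of L is the vertex degree and each off-diagonal entry is -1 where an edge is present, 0 otherwise; in the order [0, 1, 2, 3, 4] the diagonal is [2, 2, 1, 2, 1]. Computing det(xI - L) by cofactor expansion (or equivalently via sum-over-permutations) gives x^5 - 8x^4 + 21x^3 - 20x^2 + 5x. The coefficient of x^4 equals -trace(L) = -8, matching the sum of degrees. The largest eigenvalue, 3.6180, is at most the vertex count 5. By the matrix-tree theorem the graph has (1/5) * product of the nonzero eigenvalues = 1 spanning tree.

x^5 - 8x^4 + 21x^3 - 20x^2 + 5x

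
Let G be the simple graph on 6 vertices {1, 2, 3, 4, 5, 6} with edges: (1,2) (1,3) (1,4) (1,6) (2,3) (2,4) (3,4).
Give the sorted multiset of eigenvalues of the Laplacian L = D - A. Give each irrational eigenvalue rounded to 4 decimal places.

[0, 0, 1, 4, 4, 5]

Reading degrees in the order [1, 2, 3, 4, 5, 6] gives [4, 3, 3, 3, 0, 1]; set D = diag(4, 3, 3, 3, 0, 1) and form L = D - A. Diagonalising L (or applying a numerical eigensolver to the 6x6 matrix) gives the spectrum above. The 2 zero eigenvalues correspond to the 2 connected components. The eigenvalues sum to 14, which equals trace(L) = 2|E|. The largest eigenvalue, 5, is at most the vertex count 6.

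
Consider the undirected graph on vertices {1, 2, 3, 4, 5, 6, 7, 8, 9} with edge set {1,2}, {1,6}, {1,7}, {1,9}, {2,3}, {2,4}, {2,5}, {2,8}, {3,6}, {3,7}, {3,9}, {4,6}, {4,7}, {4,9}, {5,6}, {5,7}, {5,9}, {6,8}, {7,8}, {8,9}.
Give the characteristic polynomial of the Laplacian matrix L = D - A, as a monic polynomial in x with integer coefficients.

x^9 - 40x^8 + 690x^7 - 6720x^6 + 40485x^5 - 154704x^4 + 366560x^3 - 492800x^2 + 288000x

With the vertex order [1, 2, 3, 4, 5, 6, 7, 8, 9], the degrees are [4, 5, 4, 4, 4, 5, 5, 4, 5], giving D = diag(4, 5, 4, 4, 4, 5, 5, 4, 5) and L = D - A. The eigenvalues of L are [0, 4, 4, 4, 4, 5, 5, 5, 9]; the characteristic polynomial is the product of (x - lambda_i), which multiplies out to x^9 - 40x^8 + 690x^7 - 6720x^6 + 40485x^5 - 154704x^4 + 366560x^3 - 492800x^2 + 288000x. The coefficient of x^8 equals -trace(L) = -40, matching the sum of degrees. By the matrix-tree theorem the graph has (1/9) * product of the nonzero eigenvalues = 32000 spanning trees.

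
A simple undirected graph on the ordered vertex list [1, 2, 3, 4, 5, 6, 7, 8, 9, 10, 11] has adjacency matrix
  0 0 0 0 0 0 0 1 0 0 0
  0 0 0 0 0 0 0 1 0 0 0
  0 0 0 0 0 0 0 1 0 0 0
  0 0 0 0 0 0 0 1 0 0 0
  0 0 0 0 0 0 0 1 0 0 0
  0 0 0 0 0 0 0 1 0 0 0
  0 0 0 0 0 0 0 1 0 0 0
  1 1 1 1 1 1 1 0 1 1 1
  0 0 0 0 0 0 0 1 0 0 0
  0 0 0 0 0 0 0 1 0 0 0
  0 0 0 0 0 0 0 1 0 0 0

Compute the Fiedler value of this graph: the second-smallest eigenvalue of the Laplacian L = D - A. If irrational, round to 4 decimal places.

Each diagonal entry of L is the vertex degree and each off-diagonal entry is -1 where an edge is present, 0 otherwise; in the order [1, 2, 3, 4, 5, 6, 7, 8, 9, 10, 11] the diagonal is [1, 1, 1, 1, 1, 1, 1, 10, 1, 1, 1]. The sorted Laplacian eigenvalues are [0, 1, 1, 1, 1, 1, 1, 1, 1, 1, 11]; the algebraic connectivity is the second entry, 1. By the matrix-tree theorem the graph has (1/11) * product of the nonzero eigenvalues = 1 spanning tree.

1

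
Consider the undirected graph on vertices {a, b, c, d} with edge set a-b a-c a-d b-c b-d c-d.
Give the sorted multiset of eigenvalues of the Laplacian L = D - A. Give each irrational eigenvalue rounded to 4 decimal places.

[0, 4, 4, 4]

With the vertex order [a, b, c, d], the degrees are [3, 3, 3, 3], giving D = diag(3, 3, 3, 3) and L = D - A. Diagonalising L (or applying a numerical eigensolver to the 4x4 matrix) gives the spectrum above. The single zero eigenvalue shows the graph is connected. By the matrix-tree theorem the graph has (1/4) * product of the nonzero eigenvalues = 16 spanning trees.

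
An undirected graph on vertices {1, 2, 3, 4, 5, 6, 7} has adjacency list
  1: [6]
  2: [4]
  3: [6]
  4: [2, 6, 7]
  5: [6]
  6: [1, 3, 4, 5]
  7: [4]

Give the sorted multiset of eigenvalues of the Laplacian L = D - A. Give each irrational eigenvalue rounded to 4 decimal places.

[0, 0.3983, 1, 1, 1, 3.3399, 5.2618]

Reading degrees in the order [1, 2, 3, 4, 5, 6, 7] gives [1, 1, 1, 3, 1, 4, 1]; set D = diag(1, 1, 1, 3, 1, 4, 1) and form L = D - A. The multiplicity of 0 as a Laplacian eigenvalue equals the number of connected components. The single zero eigenvalue shows the graph is connected. The eigenvalues sum to 12, which equals trace(L) = 2|E|.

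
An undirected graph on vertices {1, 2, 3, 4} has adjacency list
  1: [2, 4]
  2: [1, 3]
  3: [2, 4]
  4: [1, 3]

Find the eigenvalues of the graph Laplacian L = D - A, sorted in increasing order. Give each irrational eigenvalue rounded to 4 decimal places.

[0, 2, 2, 4]

Reading degrees in the order [1, 2, 3, 4] gives [2, 2, 2, 2]; set D = diag(2, 2, 2, 2) and form L = D - A. Diagonalising L (or applying a numerical eigensolver to the 4x4 matrix) gives the spectrum above. The single zero eigenvalue shows the graph is connected. There is one zero in the spectrum, matching the 1 component.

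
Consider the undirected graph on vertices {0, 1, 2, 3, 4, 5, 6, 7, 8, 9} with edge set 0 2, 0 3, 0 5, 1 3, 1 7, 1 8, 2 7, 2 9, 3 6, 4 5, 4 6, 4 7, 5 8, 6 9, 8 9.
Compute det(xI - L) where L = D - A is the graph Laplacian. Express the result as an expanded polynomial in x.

x^10 - 30x^9 + 390x^8 - 2880x^7 + 13305x^6 - 39882x^5 + 77640x^4 - 94800x^3 + 66000x^2 - 20000x

With the vertex order [0, 1, 2, 3, 4, 5, 6, 7, 8, 9], the degrees are [3, 3, 3, 3, 3, 3, 3, 3, 3, 3], giving D = diag(3, 3, 3, 3, 3, 3, 3, 3, 3, 3) and L = D - A. L has integer entries, so p(x) = det(xI - L) has integer coefficients. Expanding the determinant yields x^10 - 30x^9 + 390x^8 - 2880x^7 + 13305x^6 - 39882x^5 + 77640x^4 - 94800x^3 + 66000x^2 - 20000x. Since p(0) = det(-L) = 0, x divides p(x).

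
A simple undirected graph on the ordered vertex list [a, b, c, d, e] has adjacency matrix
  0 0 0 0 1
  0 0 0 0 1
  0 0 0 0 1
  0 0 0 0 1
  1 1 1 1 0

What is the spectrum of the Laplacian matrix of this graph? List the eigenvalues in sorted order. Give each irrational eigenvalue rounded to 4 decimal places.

[0, 1, 1, 1, 5]

With the vertex order [a, b, c, d, e], the degrees are [1, 1, 1, 1, 4], giving D = diag(1, 1, 1, 1, 4) and L = D - A. Diagonalising L (or applying a numerical eigensolver to the 5x5 matrix) gives the spectrum above. The single zero eigenvalue shows the graph is connected.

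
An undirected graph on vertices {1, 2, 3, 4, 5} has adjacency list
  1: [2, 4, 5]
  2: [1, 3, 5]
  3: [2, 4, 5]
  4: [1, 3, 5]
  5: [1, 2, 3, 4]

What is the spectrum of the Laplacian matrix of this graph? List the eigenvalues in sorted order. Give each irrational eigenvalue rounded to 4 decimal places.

[0, 3, 3, 5, 5]

Each diagonal entry of L is the vertex degree and each off-diagonal entry is -1 where an edge is present, 0 otherwise; in the order [1, 2, 3, 4, 5] the diagonal is [3, 3, 3, 3, 4]. Diagonalising L (or applying a numerical eigensolver to the 5x5 matrix) gives the spectrum above. By the matrix-tree theorem the graph has (1/5) * product of the nonzero eigenvalues = 45 spanning trees.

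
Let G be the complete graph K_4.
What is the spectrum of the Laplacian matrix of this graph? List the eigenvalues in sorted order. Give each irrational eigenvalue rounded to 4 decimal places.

The graph has 4 vertices and degree multiset [3, 3, 3, 3]; D is the diagonal matrix of degrees and L = D - A. L is symmetric positive semidefinite, so every eigenvalue is real and nonnegative. The largest eigenvalue, 4, is at most the vertex count 4. There is one zero in the spectrum, matching the 1 component.

[0, 4, 4, 4]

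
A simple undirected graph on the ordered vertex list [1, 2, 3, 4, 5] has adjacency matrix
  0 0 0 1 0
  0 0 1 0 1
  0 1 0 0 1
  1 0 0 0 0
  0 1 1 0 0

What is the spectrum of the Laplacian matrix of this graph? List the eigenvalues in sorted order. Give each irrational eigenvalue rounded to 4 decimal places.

[0, 0, 2, 3, 3]

Each diagonal entry of L is the vertex degree and each off-diagonal entry is -1 where an edge is present, 0 otherwise; in the order [1, 2, 3, 4, 5] the diagonal is [1, 2, 2, 1, 2]. L is symmetric positive semidefinite, so every eigenvalue is real and nonnegative. The 2 zero eigenvalues correspond to the 2 connected components. The eigenvalues sum to 8, which equals trace(L) = 2|E|.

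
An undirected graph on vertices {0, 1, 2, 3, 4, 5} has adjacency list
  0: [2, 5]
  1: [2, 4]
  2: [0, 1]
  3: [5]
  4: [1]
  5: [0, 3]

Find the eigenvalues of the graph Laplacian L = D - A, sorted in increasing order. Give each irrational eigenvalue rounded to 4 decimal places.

[0, 0.2679, 1, 2, 3, 3.7321]

Reading degrees in the order [0, 1, 2, 3, 4, 5] gives [2, 2, 2, 1, 1, 2]; set D = diag(2, 2, 2, 1, 1, 2) and form L = D - A. L is symmetric positive semidefinite, so every eigenvalue is real and nonnegative. The single zero eigenvalue shows the graph is connected. The largest eigenvalue, 3.7321, is at most the vertex count 6. There is one zero in the spectrum, matching the 1 component.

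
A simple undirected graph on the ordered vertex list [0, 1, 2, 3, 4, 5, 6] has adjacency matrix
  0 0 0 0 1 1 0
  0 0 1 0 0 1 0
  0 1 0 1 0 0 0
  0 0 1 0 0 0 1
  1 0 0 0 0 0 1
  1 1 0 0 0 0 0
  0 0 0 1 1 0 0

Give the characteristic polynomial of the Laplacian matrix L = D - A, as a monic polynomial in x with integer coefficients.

Reading degrees in the order [0, 1, 2, 3, 4, 5, 6] gives [2, 2, 2, 2, 2, 2, 2]; set D = diag(2, 2, 2, 2, 2, 2, 2) and form L = D - A. Computing det(xI - L) by cofactor expansion (or equivalently via sum-over-permutations) gives x^7 - 14x^6 + 77x^5 - 210x^4 + 294x^3 - 196x^2 + 49x. Since p(0) = det(-L) = 0, x divides p(x). By the matrix-tree theorem the graph has (1/7) * product of the nonzero eigenvalues = 7 spanning trees.

x^7 - 14x^6 + 77x^5 - 210x^4 + 294x^3 - 196x^2 + 49x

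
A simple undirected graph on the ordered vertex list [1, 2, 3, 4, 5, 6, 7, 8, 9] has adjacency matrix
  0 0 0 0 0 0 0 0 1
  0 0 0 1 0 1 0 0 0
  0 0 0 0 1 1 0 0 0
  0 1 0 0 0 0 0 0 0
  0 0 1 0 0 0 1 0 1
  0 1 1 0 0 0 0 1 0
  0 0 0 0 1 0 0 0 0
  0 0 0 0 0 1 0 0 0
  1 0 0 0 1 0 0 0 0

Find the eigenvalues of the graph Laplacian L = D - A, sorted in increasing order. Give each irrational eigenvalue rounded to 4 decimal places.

[0, 0.1729, 0.5587, 0.6617, 1.4331, 2.2091, 2.4851, 3.9563, 4.5231]

With the vertex order [1, 2, 3, 4, 5, 6, 7, 8, 9], the degrees are [1, 2, 2, 1, 3, 3, 1, 1, 2], giving D = diag(1, 2, 2, 1, 3, 3, 1, 1, 2) and L = D - A. The multiplicity of 0 as a Laplacian eigenvalue equals the number of connected components. The single zero eigenvalue shows the graph is connected. The largest eigenvalue, 4.5231, is at most the vertex count 9. There is one zero in the spectrum, matching the 1 component.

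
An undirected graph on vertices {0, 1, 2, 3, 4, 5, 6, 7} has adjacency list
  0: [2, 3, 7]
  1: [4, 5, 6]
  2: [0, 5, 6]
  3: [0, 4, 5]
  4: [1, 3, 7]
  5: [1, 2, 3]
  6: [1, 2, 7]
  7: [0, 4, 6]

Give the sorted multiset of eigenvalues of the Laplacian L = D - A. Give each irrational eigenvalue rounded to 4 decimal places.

Each diagonal entry of L is the vertex degree and each off-diagonal entry is -1 where an edge is present, 0 otherwise; in the order [0, 1, 2, 3, 4, 5, 6, 7] the diagonal is [3, 3, 3, 3, 3, 3, 3, 3]. The multiplicity of 0 as a Laplacian eigenvalue equals the number of connected components. The largest eigenvalue, 6, is at most the vertex count 8.

[0, 2, 2, 2, 4, 4, 4, 6]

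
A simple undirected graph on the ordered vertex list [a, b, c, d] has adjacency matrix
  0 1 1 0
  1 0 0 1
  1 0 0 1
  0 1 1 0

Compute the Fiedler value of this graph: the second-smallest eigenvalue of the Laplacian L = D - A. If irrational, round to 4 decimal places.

2

Each diagonal entry of L is the vertex degree and each off-diagonal entry is -1 where an edge is present, 0 otherwise; in the order [a, b, c, d] the diagonal is [2, 2, 2, 2]. Computing the eigenvalues of L and sorting gives [0, 2, 2, 4]. The Fiedler value lambda_2 = 2 is strictly positive, so the graph is connected. The eigenvalues sum to 8, which equals trace(L) = 2|E|.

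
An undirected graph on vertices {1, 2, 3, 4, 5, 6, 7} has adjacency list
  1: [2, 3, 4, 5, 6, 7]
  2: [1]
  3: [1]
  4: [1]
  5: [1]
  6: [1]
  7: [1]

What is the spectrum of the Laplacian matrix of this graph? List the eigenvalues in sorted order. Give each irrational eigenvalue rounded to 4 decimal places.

With the vertex order [1, 2, 3, 4, 5, 6, 7], the degrees are [6, 1, 1, 1, 1, 1, 1], giving D = diag(6, 1, 1, 1, 1, 1, 1) and L = D - A. L is symmetric positive semidefinite, so every eigenvalue is real and nonnegative.

[0, 1, 1, 1, 1, 1, 7]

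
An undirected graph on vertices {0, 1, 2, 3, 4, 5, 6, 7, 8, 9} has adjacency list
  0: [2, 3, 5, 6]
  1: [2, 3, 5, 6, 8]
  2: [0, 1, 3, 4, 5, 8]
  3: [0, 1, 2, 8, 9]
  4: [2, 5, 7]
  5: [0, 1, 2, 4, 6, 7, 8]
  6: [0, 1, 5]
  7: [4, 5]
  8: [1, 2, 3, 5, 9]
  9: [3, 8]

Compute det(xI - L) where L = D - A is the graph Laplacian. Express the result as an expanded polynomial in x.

x^10 - 42x^9 + 760x^8 - 7754x^7 + 48990x^6 - 197972x^5 + 509204x^4 - 798988x^3 + 688829x^2 - 246590x

With the vertex order [0, 1, 2, 3, 4, 5, 6, 7, 8, 9], the degrees are [4, 5, 6, 5, 3, 7, 3, 2, 5, 2], giving D = diag(4, 5, 6, 5, 3, 7, 3, 2, 5, 2) and L = D - A. Computing det(xI - L) by cofactor expansion (or equivalently via sum-over-permutations) gives x^10 - 42x^9 + 760x^8 - 7754x^7 + 48990x^6 - 197972x^5 + 509204x^4 - 798988x^3 + 688829x^2 - 246590x. The coefficient of x^9 equals -trace(L) = -42, matching the sum of degrees. The eigenvalues sum to 42, which equals trace(L) = 2|E|.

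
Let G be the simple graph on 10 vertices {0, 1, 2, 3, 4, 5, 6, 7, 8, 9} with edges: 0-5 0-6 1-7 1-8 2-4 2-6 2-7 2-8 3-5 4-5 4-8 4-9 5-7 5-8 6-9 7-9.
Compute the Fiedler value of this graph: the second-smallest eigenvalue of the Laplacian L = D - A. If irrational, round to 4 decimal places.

0.8508

Each diagonal entry of L is the vertex degree and each off-diagonal entry is -1 where an edge is present, 0 otherwise; in the order [0, 1, 2, 3, 4, 5, 6, 7, 8, 9] the diagonal is [2, 2, 4, 1, 4, 5, 3, 4, 4, 3]. The smallest Laplacian eigenvalue is always 0. The next one, lambda_2 = 0.8508, measures how hard the graph is to disconnect: larger values mean better connectivity. There is one zero in the spectrum, matching the 1 component.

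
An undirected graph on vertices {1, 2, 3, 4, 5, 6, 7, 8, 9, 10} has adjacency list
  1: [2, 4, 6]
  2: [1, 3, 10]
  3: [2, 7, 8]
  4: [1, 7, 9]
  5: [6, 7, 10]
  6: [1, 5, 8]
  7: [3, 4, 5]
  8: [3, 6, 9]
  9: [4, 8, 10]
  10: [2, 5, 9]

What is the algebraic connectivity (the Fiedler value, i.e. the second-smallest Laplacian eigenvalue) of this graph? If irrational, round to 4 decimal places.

With the vertex order [1, 2, 3, 4, 5, 6, 7, 8, 9, 10], the degrees are [3, 3, 3, 3, 3, 3, 3, 3, 3, 3], giving D = diag(3, 3, 3, 3, 3, 3, 3, 3, 3, 3) and L = D - A. The smallest Laplacian eigenvalue is always 0. The next one, lambda_2 = 2, measures how hard the graph is to disconnect: larger values mean better connectivity. The largest eigenvalue, 5, is at most the vertex count 10. The eigenvalues sum to 30, which equals trace(L) = 2|E|.

2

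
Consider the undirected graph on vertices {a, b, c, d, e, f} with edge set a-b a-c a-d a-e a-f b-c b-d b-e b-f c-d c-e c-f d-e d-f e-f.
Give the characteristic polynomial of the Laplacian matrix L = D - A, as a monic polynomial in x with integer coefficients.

x^6 - 30x^5 + 360x^4 - 2160x^3 + 6480x^2 - 7776x

Reading degrees in the order [a, b, c, d, e, f] gives [5, 5, 5, 5, 5, 5]; set D = diag(5, 5, 5, 5, 5, 5) and form L = D - A. Computing det(xI - L) by cofactor expansion (or equivalently via sum-over-permutations) gives x^6 - 30x^5 + 360x^4 - 2160x^3 + 6480x^2 - 7776x. Since p(0) = det(-L) = 0, x divides p(x). The largest eigenvalue, 6, is at most the vertex count 6.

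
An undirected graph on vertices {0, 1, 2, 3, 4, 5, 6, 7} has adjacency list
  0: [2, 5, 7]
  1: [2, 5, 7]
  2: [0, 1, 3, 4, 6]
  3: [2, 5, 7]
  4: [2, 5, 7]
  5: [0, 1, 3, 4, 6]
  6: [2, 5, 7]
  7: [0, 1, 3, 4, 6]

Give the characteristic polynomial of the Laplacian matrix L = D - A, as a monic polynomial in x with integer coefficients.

x^8 - 30x^7 + 375x^6 - 2540x^5 + 10095x^4 - 23598x^3 + 30105x^2 - 16200x

Reading degrees in the order [0, 1, 2, 3, 4, 5, 6, 7] gives [3, 3, 5, 3, 3, 5, 3, 5]; set D = diag(3, 3, 5, 3, 3, 5, 3, 5) and form L = D - A. The eigenvalues of L are [0, 3, 3, 3, 3, 5, 5, 8]; the characteristic polynomial is the product of (x - lambda_i), which multiplies out to x^8 - 30x^7 + 375x^6 - 2540x^5 + 10095x^4 - 23598x^3 + 30105x^2 - 16200x. Since p(0) = det(-L) = 0, x divides p(x). The eigenvalues sum to 30, which equals trace(L) = 2|E|.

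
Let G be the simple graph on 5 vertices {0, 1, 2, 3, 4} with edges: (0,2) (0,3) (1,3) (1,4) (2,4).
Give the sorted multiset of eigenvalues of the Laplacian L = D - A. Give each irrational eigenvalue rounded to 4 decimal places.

[0, 1.3820, 1.3820, 3.6180, 3.6180]

Reading degrees in the order [0, 1, 2, 3, 4] gives [2, 2, 2, 2, 2]; set D = diag(2, 2, 2, 2, 2) and form L = D - A. The multiplicity of 0 as a Laplacian eigenvalue equals the number of connected components. The single zero eigenvalue shows the graph is connected. The largest eigenvalue, 3.6180, is at most the vertex count 5.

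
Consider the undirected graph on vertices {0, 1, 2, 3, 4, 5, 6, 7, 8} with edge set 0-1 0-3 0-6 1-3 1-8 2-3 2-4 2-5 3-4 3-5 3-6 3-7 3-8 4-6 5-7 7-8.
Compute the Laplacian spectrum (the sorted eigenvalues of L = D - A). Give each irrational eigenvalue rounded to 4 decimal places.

[0, 1.5858, 1.5858, 3, 3, 4.4142, 4.4142, 5, 9]

Each diagonal entry of L is the vertex degree and each off-diagonal entry is -1 where an edge is present, 0 otherwise; in the order [0, 1, 2, 3, 4, 5, 6, 7, 8] the diagonal is [3, 3, 3, 8, 3, 3, 3, 3, 3]. The multiplicity of 0 as a Laplacian eigenvalue equals the number of connected components. The single zero eigenvalue shows the graph is connected. By the matrix-tree theorem the graph has (1/9) * product of the nonzero eigenvalues = 2205 spanning trees.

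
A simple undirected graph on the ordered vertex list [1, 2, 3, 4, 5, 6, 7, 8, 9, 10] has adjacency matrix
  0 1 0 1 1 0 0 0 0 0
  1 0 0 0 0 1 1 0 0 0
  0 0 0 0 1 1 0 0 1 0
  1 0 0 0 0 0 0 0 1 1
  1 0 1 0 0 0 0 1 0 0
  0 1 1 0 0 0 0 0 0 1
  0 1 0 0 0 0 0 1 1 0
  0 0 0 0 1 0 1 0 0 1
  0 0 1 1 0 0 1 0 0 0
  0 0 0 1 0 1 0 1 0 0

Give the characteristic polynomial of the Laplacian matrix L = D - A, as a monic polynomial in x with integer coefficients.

Reading degrees in the order [1, 2, 3, 4, 5, 6, 7, 8, 9, 10] gives [3, 3, 3, 3, 3, 3, 3, 3, 3, 3]; set D = diag(3, 3, 3, 3, 3, 3, 3, 3, 3, 3) and form L = D - A. The eigenvalues of L are [0, 2, 2, 2, 2, 2, 5, 5, 5, 5]; the characteristic polynomial is the product of (x - lambda_i), which multiplies out to x^10 - 30x^9 + 390x^8 - 2880x^7 + 13305x^6 - 39882x^5 + 77640x^4 - 94800x^3 + 66000x^2 - 20000x. Since p(0) = det(-L) = 0, x divides p(x). The eigenvalues sum to 30, which equals trace(L) = 2|E|.

x^10 - 30x^9 + 390x^8 - 2880x^7 + 13305x^6 - 39882x^5 + 77640x^4 - 94800x^3 + 66000x^2 - 20000x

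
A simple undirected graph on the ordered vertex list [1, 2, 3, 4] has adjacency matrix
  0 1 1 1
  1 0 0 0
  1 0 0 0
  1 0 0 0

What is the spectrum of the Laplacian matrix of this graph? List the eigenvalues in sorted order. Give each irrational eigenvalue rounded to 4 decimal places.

[0, 1, 1, 4]

Reading degrees in the order [1, 2, 3, 4] gives [3, 1, 1, 1]; set D = diag(3, 1, 1, 1) and form L = D - A. Since every row of L sums to 0, the all-ones vector is in the kernel and 0 is an eigenvalue. The single zero eigenvalue shows the graph is connected. The eigenvalues sum to 6, which equals trace(L) = 2|E|.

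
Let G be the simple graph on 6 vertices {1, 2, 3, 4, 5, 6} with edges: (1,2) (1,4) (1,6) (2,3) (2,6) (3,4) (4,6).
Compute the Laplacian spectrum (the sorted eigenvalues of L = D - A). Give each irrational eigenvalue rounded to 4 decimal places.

With the vertex order [1, 2, 3, 4, 5, 6], the degrees are [3, 3, 2, 3, 0, 3], giving D = diag(3, 3, 2, 3, 0, 3) and L = D - A. Since every row of L sums to 0, the all-ones vector is in the kernel and 0 is an eigenvalue. The 2 zero eigenvalues correspond to the 2 connected components. The eigenvalues sum to 14, which equals trace(L) = 2|E|.

[0, 0, 2, 3, 4, 5]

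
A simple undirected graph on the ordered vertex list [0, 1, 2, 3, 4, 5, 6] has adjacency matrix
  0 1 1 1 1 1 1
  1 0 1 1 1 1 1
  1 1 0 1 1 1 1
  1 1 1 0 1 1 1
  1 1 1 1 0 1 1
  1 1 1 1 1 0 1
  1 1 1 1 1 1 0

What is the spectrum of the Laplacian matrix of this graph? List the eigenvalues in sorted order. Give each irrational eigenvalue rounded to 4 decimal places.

Reading degrees in the order [0, 1, 2, 3, 4, 5, 6] gives [6, 6, 6, 6, 6, 6, 6]; set D = diag(6, 6, 6, 6, 6, 6, 6) and form L = D - A. L is symmetric positive semidefinite, so every eigenvalue is real and nonnegative. The single zero eigenvalue shows the graph is connected.

[0, 7, 7, 7, 7, 7, 7]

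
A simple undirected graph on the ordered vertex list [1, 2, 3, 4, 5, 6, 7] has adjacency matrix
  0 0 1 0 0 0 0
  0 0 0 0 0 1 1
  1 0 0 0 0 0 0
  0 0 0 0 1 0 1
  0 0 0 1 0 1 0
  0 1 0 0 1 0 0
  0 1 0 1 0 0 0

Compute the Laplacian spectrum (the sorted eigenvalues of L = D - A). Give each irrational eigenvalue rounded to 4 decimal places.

Each diagonal entry of L is the vertex degree and each off-diagonal entry is -1 where an edge is present, 0 otherwise; in the order [1, 2, 3, 4, 5, 6, 7] the diagonal is [1, 2, 1, 2, 2, 2, 2]. L is symmetric positive semidefinite, so every eigenvalue is real and nonnegative. The 2 zero eigenvalues correspond to the 2 connected components. The eigenvalues sum to 12, which equals trace(L) = 2|E|. There are 2 zeros in the spectrum, matching the 2 components.

[0, 0, 1.3820, 1.3820, 2, 3.6180, 3.6180]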